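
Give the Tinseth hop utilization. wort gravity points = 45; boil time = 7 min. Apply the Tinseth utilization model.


U = 1.65·0.000125^(GP/1000) · (1 − e^(−0.04·t))/4.15
bigness = 1.65·0.000125^(45/1000) = 1.1011
boil_factor = (1 − e^(−0.04·7))/4.15 = 0.0588
U = 1.1011 · 0.0588

0.0648


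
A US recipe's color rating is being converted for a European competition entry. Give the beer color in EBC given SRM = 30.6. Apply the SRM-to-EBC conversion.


EBC = SRM · 1.97
EBC = 30.6 · 1.97

60.2820 EBC


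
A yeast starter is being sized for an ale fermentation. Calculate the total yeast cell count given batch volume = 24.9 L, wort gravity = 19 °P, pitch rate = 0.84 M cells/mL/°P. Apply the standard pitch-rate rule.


cells (billions) = rate · V_L · °P
cells = 0.84 · 24.9 · 19

397.4040 billion cells


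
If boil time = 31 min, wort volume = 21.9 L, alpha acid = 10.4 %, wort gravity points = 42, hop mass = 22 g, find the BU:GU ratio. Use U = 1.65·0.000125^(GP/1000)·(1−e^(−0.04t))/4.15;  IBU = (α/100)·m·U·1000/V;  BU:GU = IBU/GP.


U = 1.65·0.000125^(42/1000)·(1−e^(−0.04·31))/4.15 = 0.1937
IBU = (10.4/100)·22·0.1937·1000/21.9 = 20.2373
BU:GU = 20.2373/42

0.4818


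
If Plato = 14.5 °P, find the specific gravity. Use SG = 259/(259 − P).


SG = 259/(259 − 14.5)

1.0593


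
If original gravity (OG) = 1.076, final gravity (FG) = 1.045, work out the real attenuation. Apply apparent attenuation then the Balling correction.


AA = (OG−FG)/(OG−1)·100;  RA = AA·0.8192
AA = (1.076 − 1.045)/(1.076 − 1)·100 = 40.7895
RA = 40.7895·0.8192

33.4147 %


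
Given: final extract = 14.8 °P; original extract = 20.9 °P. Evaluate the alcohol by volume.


SG = 259/(259 − P);  ABV = (OG − FG)·131.25
OG = 259/(259 − 20.9) = 1.0878
FG = 259/(259 − 14.8) = 1.0606
ABV = (1.0878 − 1.0606)·131.25

3.5663 % ABV


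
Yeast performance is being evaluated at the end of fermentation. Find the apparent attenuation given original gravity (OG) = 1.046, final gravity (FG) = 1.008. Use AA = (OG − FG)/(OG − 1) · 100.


AA = (1.046 − 1.008)/(1.046 − 1) · 100

82.6087 %


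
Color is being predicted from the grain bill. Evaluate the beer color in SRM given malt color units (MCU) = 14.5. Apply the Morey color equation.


SRM = 1.4922 · MCU^0.6859
SRM = 1.4922 · 14.5^0.6859

9.3413 SRM


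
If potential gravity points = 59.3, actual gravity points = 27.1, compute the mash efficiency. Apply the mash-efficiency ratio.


efficiency = actual / potential × 100
efficiency = 27.1 / 59.3 × 100

45.6998 %


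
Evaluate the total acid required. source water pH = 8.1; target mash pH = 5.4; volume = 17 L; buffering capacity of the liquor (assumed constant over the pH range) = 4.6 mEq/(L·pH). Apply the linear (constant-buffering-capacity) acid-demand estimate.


acid = buffering capacity · (pH_source − pH_target) · V
acid = 4.6 · (8.1 − 5.4) · 17

211.1400 mEq


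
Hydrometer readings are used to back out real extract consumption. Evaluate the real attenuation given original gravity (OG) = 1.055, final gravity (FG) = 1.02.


AA = (OG−FG)/(OG−1)·100;  RA = AA·0.8192
AA = (1.055 − 1.02)/(1.055 − 1)·100 = 63.6364
RA = 63.6364·0.8192

52.1309 %


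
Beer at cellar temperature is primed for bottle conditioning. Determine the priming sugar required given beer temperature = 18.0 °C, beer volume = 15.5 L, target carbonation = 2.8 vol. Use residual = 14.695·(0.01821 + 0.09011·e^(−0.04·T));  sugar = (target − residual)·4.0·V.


residual = 14.695·(0.01821 + 0.09011·e^(−0.04·18.0)) = 0.9121
sugar = (2.8 − 0.9121)·4.0·15.5

117.0475 g


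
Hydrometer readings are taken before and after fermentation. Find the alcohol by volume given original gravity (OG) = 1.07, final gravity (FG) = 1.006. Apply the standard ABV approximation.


ABV = (OG − FG) · 131.25
ABV = (1.07 − 1.006) · 131.25

8.4000 % ABV


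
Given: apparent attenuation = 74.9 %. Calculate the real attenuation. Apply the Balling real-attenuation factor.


RA = AA · 0.8192
RA = 74.9 · 0.8192

61.3581 %


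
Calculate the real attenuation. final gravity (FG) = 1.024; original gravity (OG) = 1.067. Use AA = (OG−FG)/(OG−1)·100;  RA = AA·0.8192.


AA = (1.067 − 1.024)/(1.067 − 1)·100 = 64.1791
RA = 64.1791·0.8192

52.5755 %


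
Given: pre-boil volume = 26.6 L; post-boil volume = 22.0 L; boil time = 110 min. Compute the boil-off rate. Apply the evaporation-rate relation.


rate = (V_pre − V_post) / (t_min/60)
rate = (26.6 − 22.0) / (110/60)

2.5091 L/hr


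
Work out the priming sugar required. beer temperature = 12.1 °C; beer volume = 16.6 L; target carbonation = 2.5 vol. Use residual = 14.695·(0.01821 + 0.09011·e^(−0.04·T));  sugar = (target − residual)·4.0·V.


residual = 14.695·(0.01821 + 0.09011·e^(−0.04·12.1)) = 1.0837
sugar = (2.5 − 1.0837)·4.0·16.6

94.0425 g


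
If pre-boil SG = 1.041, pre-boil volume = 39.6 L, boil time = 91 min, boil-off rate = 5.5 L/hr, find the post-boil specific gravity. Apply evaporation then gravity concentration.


V_post = V_pre − rate·(t/60);  SG_post = 1 + (SG_pre−1)·V_pre/V_post
V_post = 39.6 − 5.5·(91/60) = 31.2583
SG_post = 1 + (1.041 − 1)·39.6/31.2583

1.0519


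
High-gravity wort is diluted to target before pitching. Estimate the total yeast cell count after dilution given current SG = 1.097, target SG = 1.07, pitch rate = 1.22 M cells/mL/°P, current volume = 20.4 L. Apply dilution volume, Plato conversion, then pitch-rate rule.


V_w = V·((SG_c−1)/(SG_t−1)−1);  °P = 259 − 259/SG_t;  cells = rate·(V+V_w)·°P
V_w = 20.4·((1.097−1)/(1.07−1)−1) = 7.8686
V_final = 20.4 + 7.8686 = 28.2686
°P = 259 − 259/1.07 = 16.9439
cells = 1.22·28.2686·16.9439

584.3563 billion cells


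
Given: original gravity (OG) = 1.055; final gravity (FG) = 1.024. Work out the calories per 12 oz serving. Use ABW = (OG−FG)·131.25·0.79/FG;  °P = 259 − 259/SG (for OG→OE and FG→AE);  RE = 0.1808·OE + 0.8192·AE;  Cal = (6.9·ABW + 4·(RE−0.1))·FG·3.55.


ABW = (1.055 − 1.024)·131.25·0.79/1.024 = 3.1390
OE = 259 − 259/1.055 = 13.5024 °P
AE = 259 − 259/1.024 = 6.0703 °P
RE = 0.1808·13.5024 + 0.8192·6.0703 = 7.4140 °P
Cal = (6.9·3.1390 + 4·(7.4140−0.1))·1.024·3.55

185.0864 kcal


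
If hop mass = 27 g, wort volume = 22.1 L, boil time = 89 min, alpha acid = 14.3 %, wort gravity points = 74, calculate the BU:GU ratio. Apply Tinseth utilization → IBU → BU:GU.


U = 1.65·0.000125^(GP/1000)·(1−e^(−0.04t))/4.15;  IBU = (α/100)·m·U·1000/V;  BU:GU = IBU/GP
U = 1.65·0.000125^(74/1000)·(1−e^(−0.04·89))/4.15 = 0.1986
IBU = (14.3/100)·27·0.1986·1000/22.1 = 34.7044
BU:GU = 34.7044/74

0.4690


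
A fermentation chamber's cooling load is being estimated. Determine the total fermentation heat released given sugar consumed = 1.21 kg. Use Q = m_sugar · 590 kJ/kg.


Q = 1.21 · 590

713.9000 kJ


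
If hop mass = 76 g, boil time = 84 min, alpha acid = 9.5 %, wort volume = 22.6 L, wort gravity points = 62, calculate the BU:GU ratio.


U = 1.65·0.000125^(GP/1000)·(1−e^(−0.04t))/4.15;  IBU = (α/100)·m·U·1000/V;  BU:GU = IBU/GP
U = 1.65·0.000125^(62/1000)·(1−e^(−0.04·84))/4.15 = 0.2198
IBU = (9.5/100)·76·0.2198·1000/22.6 = 70.2295
BU:GU = 70.2295/62

1.1327


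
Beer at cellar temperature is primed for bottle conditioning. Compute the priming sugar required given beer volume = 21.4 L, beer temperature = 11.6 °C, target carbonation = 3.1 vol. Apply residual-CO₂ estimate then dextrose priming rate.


residual = 14.695·(0.01821 + 0.09011·e^(−0.04·T));  sugar = (target − residual)·4.0·V
residual = 14.695·(0.01821 + 0.09011·e^(−0.04·11.6)) = 1.1002
sugar = (3.1 − 1.1002)·4.0·21.4

171.1843 g


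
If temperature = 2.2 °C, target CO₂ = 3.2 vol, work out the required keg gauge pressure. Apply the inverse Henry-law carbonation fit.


psi = vols/(0.01821 + 0.09011·e^(−0.04·T)) − 14.695
psi = 3.2/(0.01821 + 0.09011·e^(−0.04·2.2)) − 14.695

17.0733 psi


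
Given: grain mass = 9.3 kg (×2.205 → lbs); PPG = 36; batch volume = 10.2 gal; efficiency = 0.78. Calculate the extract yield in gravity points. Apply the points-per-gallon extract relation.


points = lbs × PPG × eff / vol
lbs = 9.3 × 2.205 = 20.5065
points = 20.5065 × 36 × 0.78 / 10.2

56.4532 points


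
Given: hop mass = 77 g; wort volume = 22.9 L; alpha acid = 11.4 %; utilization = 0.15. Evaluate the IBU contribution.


IBU = (α/100)·mass·U·1000 / V
IBU = (11.4/100)·77·0.15·1000 / 22.9

57.4978 IBU


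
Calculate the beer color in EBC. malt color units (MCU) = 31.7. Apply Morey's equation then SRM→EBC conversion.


SRM = 1.4922·MCU^0.6859;  EBC = SRM·1.97
SRM = 1.4922·31.7^0.6859 = 15.9736
EBC = 15.9736·1.97

31.4680 EBC


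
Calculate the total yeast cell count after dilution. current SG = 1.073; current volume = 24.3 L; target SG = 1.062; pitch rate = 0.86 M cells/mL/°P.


V_w = V·((SG_c−1)/(SG_t−1)−1);  °P = 259 − 259/SG_t;  cells = rate·(V+V_w)·°P
V_w = 24.3·((1.073−1)/(1.062−1)−1) = 4.3113
V_final = 24.3 + 4.3113 = 28.6113
°P = 259 − 259/1.062 = 15.1205
cells = 0.86·28.6113·15.1205

372.0513 billion cells


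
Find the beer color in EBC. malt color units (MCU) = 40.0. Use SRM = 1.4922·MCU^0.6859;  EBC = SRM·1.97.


SRM = 1.4922·40.0^0.6859 = 18.7361
EBC = 18.7361·1.97

36.9102 EBC


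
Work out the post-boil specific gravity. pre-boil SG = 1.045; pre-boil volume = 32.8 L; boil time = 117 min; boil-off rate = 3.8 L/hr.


V_post = V_pre − rate·(t/60);  SG_post = 1 + (SG_pre−1)·V_pre/V_post
V_post = 32.8 − 3.8·(117/60) = 25.3900
SG_post = 1 + (1.045 − 1)·32.8/25.3900

1.0581


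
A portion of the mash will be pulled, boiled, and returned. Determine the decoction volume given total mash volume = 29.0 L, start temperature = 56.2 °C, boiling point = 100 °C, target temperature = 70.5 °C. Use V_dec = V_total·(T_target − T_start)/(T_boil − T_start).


V_dec = 29.0·(70.5 − 56.2)/(100 − 56.2)

9.4680 L


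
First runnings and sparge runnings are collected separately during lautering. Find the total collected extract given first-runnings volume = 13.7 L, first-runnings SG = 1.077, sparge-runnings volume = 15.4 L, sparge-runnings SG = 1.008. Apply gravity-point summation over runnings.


total = Σ (SG_i − 1)·1000·V_i
first = (1.077 − 1)·1000·13.7 = 1054.9000
sparge = (1.008 − 1)·1000·15.4 = 123.2000
total = 1054.9000 + 123.2000

1178.1000 gravity·L


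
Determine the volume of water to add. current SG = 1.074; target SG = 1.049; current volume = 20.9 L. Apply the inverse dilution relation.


V_water = V·((SG_curr − 1)/(SG_target − 1) − 1)
V_water = 20.9·((1.074 − 1)/(1.049 − 1) − 1)

10.6633 L


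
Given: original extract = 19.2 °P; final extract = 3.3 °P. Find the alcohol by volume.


SG = 259/(259 − P);  ABV = (OG − FG)·131.25
OG = 259/(259 − 19.2) = 1.0801
FG = 259/(259 − 3.3) = 1.0129
ABV = (1.0801 − 1.0129)·131.25

8.8149 % ABV


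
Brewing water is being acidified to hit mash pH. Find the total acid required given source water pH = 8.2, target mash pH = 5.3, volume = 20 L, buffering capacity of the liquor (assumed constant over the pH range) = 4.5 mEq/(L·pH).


acid = buffering capacity · (pH_source − pH_target) · V
acid = 4.5 · (8.2 − 5.3) · 20

261.0000 mEq


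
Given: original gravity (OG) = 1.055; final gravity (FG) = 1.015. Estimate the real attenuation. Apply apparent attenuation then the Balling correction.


AA = (OG−FG)/(OG−1)·100;  RA = AA·0.8192
AA = (1.055 − 1.015)/(1.055 − 1)·100 = 72.7273
RA = 72.7273·0.8192

59.5782 %


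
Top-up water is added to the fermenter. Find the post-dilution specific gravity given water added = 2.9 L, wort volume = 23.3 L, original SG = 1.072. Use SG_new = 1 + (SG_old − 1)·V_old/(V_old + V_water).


pts = (1.072 − 1)·1000·23.3/(23.3 + 2.9) = 64.0305
SG_new = 1 + 64.0305/1000

1.0640


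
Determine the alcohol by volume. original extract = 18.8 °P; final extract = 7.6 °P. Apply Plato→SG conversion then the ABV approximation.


SG = 259/(259 − P);  ABV = (OG − FG)·131.25
OG = 259/(259 − 18.8) = 1.0783
FG = 259/(259 − 7.6) = 1.0302
ABV = (1.0783 − 1.0302)·131.25

6.3049 % ABV


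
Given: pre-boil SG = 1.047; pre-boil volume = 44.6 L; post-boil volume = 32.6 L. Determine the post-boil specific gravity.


SG_post = 1 + (SG_pre − 1)·V_pre/V_post
pts_pre = (1.047 − 1)·1000 = 47.0000
pts_post = 47.0000·44.6/32.6 = 64.3006
SG_post = 1 + 64.3006/1000

1.0643


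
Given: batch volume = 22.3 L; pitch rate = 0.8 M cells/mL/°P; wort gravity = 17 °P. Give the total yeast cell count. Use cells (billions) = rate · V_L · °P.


cells = 0.8 · 22.3 · 17

303.2800 billion cells


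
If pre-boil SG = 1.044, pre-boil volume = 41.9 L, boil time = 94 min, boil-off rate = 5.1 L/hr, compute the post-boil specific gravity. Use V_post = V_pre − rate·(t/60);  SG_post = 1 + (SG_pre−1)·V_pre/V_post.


V_post = 41.9 − 5.1·(94/60) = 33.9100
SG_post = 1 + (1.044 − 1)·41.9/33.9100

1.0544


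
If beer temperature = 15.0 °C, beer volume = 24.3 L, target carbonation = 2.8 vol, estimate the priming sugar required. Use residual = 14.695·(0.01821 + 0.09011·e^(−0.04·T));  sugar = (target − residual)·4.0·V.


residual = 14.695·(0.01821 + 0.09011·e^(−0.04·15.0)) = 0.9943
sugar = (2.8 − 0.9943)·4.0·24.3

175.5127 g


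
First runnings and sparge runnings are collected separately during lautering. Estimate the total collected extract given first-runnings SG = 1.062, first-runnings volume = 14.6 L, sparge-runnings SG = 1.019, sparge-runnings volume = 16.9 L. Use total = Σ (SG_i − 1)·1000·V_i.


first = (1.062 − 1)·1000·14.6 = 905.2000
sparge = (1.019 − 1)·1000·16.9 = 321.1000
total = 905.2000 + 321.1000

1226.3000 gravity·L


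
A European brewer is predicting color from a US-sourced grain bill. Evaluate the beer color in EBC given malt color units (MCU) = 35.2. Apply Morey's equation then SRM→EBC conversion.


SRM = 1.4922·MCU^0.6859;  EBC = SRM·1.97
SRM = 1.4922·35.2^0.6859 = 17.1633
EBC = 17.1633·1.97

33.8117 EBC


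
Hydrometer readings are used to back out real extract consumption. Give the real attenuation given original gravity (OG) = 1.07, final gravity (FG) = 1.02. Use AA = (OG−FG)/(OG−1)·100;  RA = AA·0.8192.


AA = (1.07 − 1.02)/(1.07 − 1)·100 = 71.4286
RA = 71.4286·0.8192

58.5143 %


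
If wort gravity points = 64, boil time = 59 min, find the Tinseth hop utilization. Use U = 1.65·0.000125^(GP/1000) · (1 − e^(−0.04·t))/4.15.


bigness = 1.65·0.000125^(64/1000) = 0.9283
boil_factor = (1 − e^(−0.04·59))/4.15 = 0.2182
U = 0.9283 · 0.2182

0.2026


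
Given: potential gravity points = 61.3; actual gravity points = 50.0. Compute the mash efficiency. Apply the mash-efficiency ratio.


efficiency = actual / potential × 100
efficiency = 50.0 / 61.3 × 100

81.5661 %


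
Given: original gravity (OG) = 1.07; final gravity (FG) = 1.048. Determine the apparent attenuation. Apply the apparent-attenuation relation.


AA = (OG − FG)/(OG − 1) · 100
AA = (1.07 − 1.048)/(1.07 − 1) · 100

31.4286 %


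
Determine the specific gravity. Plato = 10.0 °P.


SG = 259/(259 − P)
SG = 259/(259 − 10.0)

1.0402


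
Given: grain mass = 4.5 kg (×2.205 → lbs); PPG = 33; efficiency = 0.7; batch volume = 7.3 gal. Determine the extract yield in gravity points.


points = lbs × PPG × eff / vol
lbs = 4.5 × 2.205 = 9.9225
points = 9.9225 × 33 × 0.7 / 7.3

31.3986 points


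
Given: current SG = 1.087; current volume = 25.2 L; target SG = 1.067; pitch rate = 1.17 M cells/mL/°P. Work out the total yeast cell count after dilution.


V_w = V·((SG_c−1)/(SG_t−1)−1);  °P = 259 − 259/SG_t;  cells = rate·(V+V_w)·°P
V_w = 25.2·((1.087−1)/(1.067−1)−1) = 7.5224
V_final = 25.2 + 7.5224 = 32.7224
°P = 259 − 259/1.067 = 16.2634
cells = 1.17·32.7224·16.2634

622.6457 billion cells


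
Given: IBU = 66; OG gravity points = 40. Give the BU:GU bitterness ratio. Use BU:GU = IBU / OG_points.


BU:GU = 66 / 40

1.6500


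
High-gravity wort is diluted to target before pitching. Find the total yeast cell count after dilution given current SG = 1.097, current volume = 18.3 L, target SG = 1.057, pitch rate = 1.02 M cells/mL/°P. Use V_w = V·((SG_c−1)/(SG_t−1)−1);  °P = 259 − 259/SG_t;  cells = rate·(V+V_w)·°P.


V_w = 18.3·((1.097−1)/(1.057−1)−1) = 12.8421
V_final = 18.3 + 12.8421 = 31.1421
°P = 259 − 259/1.057 = 13.9669
cells = 1.02·31.1421·13.9669

443.6574 billion cells


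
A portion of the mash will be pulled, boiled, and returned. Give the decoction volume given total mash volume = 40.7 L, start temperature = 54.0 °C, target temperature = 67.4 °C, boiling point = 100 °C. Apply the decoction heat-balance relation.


V_dec = V_total·(T_target − T_start)/(T_boil − T_start)
V_dec = 40.7·(67.4 − 54.0)/(100 − 54.0)

11.8561 L


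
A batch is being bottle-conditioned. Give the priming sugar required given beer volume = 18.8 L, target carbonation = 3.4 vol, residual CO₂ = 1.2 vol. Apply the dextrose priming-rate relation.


sugar = (target − residual)·4.0·V
sugar = (3.4 − 1.2)·4.0·18.8

165.4400 g


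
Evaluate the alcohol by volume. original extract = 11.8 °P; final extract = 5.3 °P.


SG = 259/(259 − P);  ABV = (OG − FG)·131.25
OG = 259/(259 − 11.8) = 1.0477
FG = 259/(259 − 5.3) = 1.0209
ABV = (1.0477 − 1.0209)·131.25

3.5233 % ABV


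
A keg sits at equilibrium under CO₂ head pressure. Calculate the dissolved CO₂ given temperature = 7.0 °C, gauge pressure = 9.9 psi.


vols = (P + 14.695)·(0.01821 + 0.09011·e^(−0.04·T))
vols = (9.9 + 14.695)·(0.01821 + 0.09011·e^(−0.04·7.0))

2.1229 volumes


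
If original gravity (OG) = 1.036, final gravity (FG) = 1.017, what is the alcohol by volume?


ABV = (OG − FG) · 131.25
ABV = (1.036 − 1.017) · 131.25

2.4938 % ABV


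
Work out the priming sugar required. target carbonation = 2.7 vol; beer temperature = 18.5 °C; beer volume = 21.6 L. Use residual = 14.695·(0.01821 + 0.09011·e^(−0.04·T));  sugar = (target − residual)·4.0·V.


residual = 14.695·(0.01821 + 0.09011·e^(−0.04·18.5)) = 0.8994
sugar = (2.7 − 0.8994)·4.0·21.6

155.5741 g


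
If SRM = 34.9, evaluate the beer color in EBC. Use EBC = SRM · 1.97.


EBC = 34.9 · 1.97

68.7530 EBC


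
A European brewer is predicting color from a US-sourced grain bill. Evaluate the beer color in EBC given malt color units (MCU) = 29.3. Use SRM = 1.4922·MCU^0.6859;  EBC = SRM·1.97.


SRM = 1.4922·29.3^0.6859 = 15.1339
EBC = 15.1339·1.97

29.8138 EBC


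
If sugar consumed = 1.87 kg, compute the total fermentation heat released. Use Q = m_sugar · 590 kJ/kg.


Q = 1.87 · 590

1103.3000 kJ


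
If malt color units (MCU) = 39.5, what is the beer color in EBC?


SRM = 1.4922·MCU^0.6859;  EBC = SRM·1.97
SRM = 1.4922·39.5^0.6859 = 18.5752
EBC = 18.5752·1.97

36.5931 EBC


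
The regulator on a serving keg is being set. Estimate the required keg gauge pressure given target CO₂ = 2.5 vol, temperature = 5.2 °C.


psi = vols/(0.01821 + 0.09011·e^(−0.04·T)) − 14.695
psi = 2.5/(0.01821 + 0.09011·e^(−0.04·5.2)) − 14.695

12.6579 psi


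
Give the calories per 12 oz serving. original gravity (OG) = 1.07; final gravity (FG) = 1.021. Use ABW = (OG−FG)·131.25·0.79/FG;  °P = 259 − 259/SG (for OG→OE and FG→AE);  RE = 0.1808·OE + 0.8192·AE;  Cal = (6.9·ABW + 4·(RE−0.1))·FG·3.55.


ABW = (1.07 − 1.021)·131.25·0.79/1.021 = 4.9762
OE = 259 − 259/1.07 = 16.9439 °P
AE = 259 − 259/1.021 = 5.3271 °P
RE = 0.1808·16.9439 + 0.8192·5.3271 = 7.4274 °P
Cal = (6.9·4.9762 + 4·(7.4274−0.1))·1.021·3.55

230.6862 kcal


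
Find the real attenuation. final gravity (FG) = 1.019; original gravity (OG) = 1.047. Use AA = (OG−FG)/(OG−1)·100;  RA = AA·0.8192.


AA = (1.047 − 1.019)/(1.047 − 1)·100 = 59.5745
RA = 59.5745·0.8192

48.8034 %


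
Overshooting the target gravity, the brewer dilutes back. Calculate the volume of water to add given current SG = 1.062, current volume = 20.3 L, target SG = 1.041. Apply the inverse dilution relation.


V_water = V·((SG_curr − 1)/(SG_target − 1) − 1)
V_water = 20.3·((1.062 − 1)/(1.041 − 1) − 1)

10.3976 L


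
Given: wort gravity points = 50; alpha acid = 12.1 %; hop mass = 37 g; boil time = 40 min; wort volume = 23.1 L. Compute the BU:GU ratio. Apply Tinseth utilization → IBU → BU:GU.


U = 1.65·0.000125^(GP/1000)·(1−e^(−0.04t))/4.15;  IBU = (α/100)·m·U·1000/V;  BU:GU = IBU/GP
U = 1.65·0.000125^(50/1000)·(1−e^(−0.04·40))/4.15 = 0.2025
IBU = (12.1/100)·37·0.2025·1000/23.1 = 39.2388
BU:GU = 39.2388/50

0.7848


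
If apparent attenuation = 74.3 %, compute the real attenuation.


RA = AA · 0.8192
RA = 74.3 · 0.8192

60.8666 %


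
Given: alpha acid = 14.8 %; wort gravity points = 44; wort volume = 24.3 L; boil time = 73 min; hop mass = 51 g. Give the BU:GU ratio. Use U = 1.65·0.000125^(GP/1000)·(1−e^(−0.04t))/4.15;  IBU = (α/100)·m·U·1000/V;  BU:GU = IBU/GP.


U = 1.65·0.000125^(44/1000)·(1−e^(−0.04·73))/4.15 = 0.2533
IBU = (14.8/100)·51·0.2533·1000/24.3 = 78.6769
BU:GU = 78.6769/44

1.7881


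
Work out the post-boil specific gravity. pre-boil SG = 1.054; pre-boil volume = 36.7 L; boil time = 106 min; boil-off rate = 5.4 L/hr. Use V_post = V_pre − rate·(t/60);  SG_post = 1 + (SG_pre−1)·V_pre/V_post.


V_post = 36.7 − 5.4·(106/60) = 27.1600
SG_post = 1 + (1.054 − 1)·36.7/27.1600

1.0730


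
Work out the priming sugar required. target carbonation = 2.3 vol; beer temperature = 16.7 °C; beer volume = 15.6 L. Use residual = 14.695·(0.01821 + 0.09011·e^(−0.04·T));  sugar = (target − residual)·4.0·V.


residual = 14.695·(0.01821 + 0.09011·e^(−0.04·16.7)) = 0.9465
sugar = (2.3 − 0.9465)·4.0·15.6

84.4559 g


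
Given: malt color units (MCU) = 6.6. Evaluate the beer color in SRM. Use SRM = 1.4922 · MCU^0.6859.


SRM = 1.4922 · 6.6^0.6859

5.4444 SRM


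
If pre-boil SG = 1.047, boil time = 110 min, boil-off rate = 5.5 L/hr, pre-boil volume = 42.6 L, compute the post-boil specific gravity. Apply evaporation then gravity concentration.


V_post = V_pre − rate·(t/60);  SG_post = 1 + (SG_pre−1)·V_pre/V_post
V_post = 42.6 − 5.5·(110/60) = 32.5167
SG_post = 1 + (1.047 − 1)·42.6/32.5167

1.0616


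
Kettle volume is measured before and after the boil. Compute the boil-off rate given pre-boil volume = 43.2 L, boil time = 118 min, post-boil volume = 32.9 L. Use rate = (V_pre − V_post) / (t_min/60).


rate = (43.2 − 32.9) / (118/60)

5.2373 L/hr


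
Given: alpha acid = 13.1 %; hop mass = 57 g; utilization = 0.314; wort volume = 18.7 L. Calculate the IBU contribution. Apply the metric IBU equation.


IBU = (α/100)·mass·U·1000 / V
IBU = (13.1/100)·57·0.314·1000 / 18.7

125.3817 IBU


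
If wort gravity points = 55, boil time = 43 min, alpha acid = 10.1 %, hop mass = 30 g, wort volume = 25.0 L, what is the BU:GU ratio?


U = 1.65·0.000125^(GP/1000)·(1−e^(−0.04t))/4.15;  IBU = (α/100)·m·U·1000/V;  BU:GU = IBU/GP
U = 1.65·0.000125^(55/1000)·(1−e^(−0.04·43))/4.15 = 0.1991
IBU = (10.1/100)·30·0.1991·1000/25.0 = 24.1311
BU:GU = 24.1311/55

0.4387


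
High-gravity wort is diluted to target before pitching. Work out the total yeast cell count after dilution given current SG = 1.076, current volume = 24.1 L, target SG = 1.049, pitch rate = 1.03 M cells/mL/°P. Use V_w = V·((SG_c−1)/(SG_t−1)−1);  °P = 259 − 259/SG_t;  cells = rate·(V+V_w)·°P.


V_w = 24.1·((1.076−1)/(1.049−1)−1) = 13.2796
V_final = 24.1 + 13.2796 = 37.3796
°P = 259 − 259/1.049 = 12.0982
cells = 1.03·37.3796·12.0982

465.7921 billion cells


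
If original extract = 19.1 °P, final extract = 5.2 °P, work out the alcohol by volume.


SG = 259/(259 − P);  ABV = (OG − FG)·131.25
OG = 259/(259 − 19.1) = 1.0796
FG = 259/(259 − 5.2) = 1.0205
ABV = (1.0796 − 1.0205)·131.25

7.7605 % ABV


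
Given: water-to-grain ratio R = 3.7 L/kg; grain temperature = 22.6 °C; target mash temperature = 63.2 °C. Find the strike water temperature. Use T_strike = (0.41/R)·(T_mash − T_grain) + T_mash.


T_strike = (0.41/3.7)·(63.2 − 22.6) + 63.2

67.6989 °C


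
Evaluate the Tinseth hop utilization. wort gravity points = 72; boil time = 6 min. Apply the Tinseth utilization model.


U = 1.65·0.000125^(GP/1000) · (1 − e^(−0.04·t))/4.15
bigness = 1.65·0.000125^(72/1000) = 0.8639
boil_factor = (1 − e^(−0.04·6))/4.15 = 0.0514
U = 0.8639 · 0.0514

0.0444


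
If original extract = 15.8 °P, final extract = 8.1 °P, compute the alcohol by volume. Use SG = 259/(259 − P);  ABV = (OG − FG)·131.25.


OG = 259/(259 − 15.8) = 1.0650
FG = 259/(259 − 8.1) = 1.0323
ABV = (1.0650 − 1.0323)·131.25

4.2897 % ABV


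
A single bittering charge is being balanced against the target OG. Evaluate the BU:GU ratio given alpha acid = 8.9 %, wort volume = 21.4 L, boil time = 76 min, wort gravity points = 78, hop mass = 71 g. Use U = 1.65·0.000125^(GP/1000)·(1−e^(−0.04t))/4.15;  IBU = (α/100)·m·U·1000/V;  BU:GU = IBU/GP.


U = 1.65·0.000125^(78/1000)·(1−e^(−0.04·76))/4.15 = 0.1878
IBU = (8.9/100)·71·0.1878·1000/21.4 = 55.4551
BU:GU = 55.4551/78

0.7110


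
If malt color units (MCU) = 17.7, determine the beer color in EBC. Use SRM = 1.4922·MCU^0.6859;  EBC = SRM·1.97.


SRM = 1.4922·17.7^0.6859 = 10.7106
EBC = 10.7106·1.97

21.0998 EBC


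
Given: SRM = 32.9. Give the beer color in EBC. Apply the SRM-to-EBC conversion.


EBC = SRM · 1.97
EBC = 32.9 · 1.97

64.8130 EBC


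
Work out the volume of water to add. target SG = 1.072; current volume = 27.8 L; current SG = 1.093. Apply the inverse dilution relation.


V_water = V·((SG_curr − 1)/(SG_target − 1) − 1)
V_water = 27.8·((1.093 − 1)/(1.072 − 1) − 1)

8.1083 L


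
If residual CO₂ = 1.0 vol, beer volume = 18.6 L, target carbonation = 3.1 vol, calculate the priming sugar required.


sugar = (target − residual)·4.0·V
sugar = (3.1 − 1.0)·4.0·18.6

156.2400 g


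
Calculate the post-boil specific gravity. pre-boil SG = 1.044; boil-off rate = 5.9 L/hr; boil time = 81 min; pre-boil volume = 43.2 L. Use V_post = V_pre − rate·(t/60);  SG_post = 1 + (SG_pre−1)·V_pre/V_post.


V_post = 43.2 − 5.9·(81/60) = 35.2350
SG_post = 1 + (1.044 − 1)·43.2/35.2350

1.0539


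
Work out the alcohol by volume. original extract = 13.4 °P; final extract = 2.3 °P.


SG = 259/(259 − P);  ABV = (OG − FG)·131.25
OG = 259/(259 − 13.4) = 1.0546
FG = 259/(259 − 2.3) = 1.0090
ABV = (1.0546 − 1.0090)·131.25

5.9851 % ABV


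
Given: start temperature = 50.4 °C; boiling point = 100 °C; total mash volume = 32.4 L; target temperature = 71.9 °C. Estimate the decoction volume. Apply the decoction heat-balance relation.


V_dec = V_total·(T_target − T_start)/(T_boil − T_start)
V_dec = 32.4·(71.9 − 50.4)/(100 − 50.4)

14.0444 L


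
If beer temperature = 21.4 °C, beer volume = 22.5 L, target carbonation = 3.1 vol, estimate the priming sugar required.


residual = 14.695·(0.01821 + 0.09011·e^(−0.04·T));  sugar = (target − residual)·4.0·V
residual = 14.695·(0.01821 + 0.09011·e^(−0.04·21.4)) = 0.8302
sugar = (3.1 − 0.8302)·4.0·22.5

204.2839 g


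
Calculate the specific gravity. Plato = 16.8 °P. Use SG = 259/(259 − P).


SG = 259/(259 − 16.8)

1.0694


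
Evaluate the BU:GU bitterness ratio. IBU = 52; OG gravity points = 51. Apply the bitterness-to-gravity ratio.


BU:GU = IBU / OG_points
BU:GU = 52 / 51

1.0196


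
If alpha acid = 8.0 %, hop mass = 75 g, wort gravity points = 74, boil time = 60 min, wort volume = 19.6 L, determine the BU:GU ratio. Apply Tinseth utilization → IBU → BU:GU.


U = 1.65·0.000125^(GP/1000)·(1−e^(−0.04t))/4.15;  IBU = (α/100)·m·U·1000/V;  BU:GU = IBU/GP
U = 1.65·0.000125^(74/1000)·(1−e^(−0.04·60))/4.15 = 0.1859
IBU = (8.0/100)·75·0.1859·1000/19.6 = 56.9116
BU:GU = 56.9116/74

0.7691


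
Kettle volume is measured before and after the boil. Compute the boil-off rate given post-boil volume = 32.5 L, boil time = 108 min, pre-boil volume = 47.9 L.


rate = (V_pre − V_post) / (t_min/60)
rate = (47.9 − 32.5) / (108/60)

8.5556 L/hr


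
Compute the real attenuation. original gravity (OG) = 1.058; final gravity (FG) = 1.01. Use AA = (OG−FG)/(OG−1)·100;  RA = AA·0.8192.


AA = (1.058 − 1.01)/(1.058 − 1)·100 = 82.7586
RA = 82.7586·0.8192

67.7959 %


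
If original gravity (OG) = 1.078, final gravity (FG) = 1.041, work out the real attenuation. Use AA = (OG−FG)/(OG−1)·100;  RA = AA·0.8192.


AA = (1.078 − 1.041)/(1.078 − 1)·100 = 47.4359
RA = 47.4359·0.8192

38.8595 %


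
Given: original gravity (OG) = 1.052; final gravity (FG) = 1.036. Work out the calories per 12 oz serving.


ABW = (OG−FG)·131.25·0.79/FG;  °P = 259 − 259/SG (for OG→OE and FG→AE);  RE = 0.1808·OE + 0.8192·AE;  Cal = (6.9·ABW + 4·(RE−0.1))·FG·3.55
ABW = (1.052 − 1.036)·131.25·0.79/1.036 = 1.6014
OE = 259 − 259/1.052 = 12.8023 °P
AE = 259 − 259/1.036 = 9.0000 °P
RE = 0.1808·12.8023 + 0.8192·9.0000 = 9.6875 °P
Cal = (6.9·1.6014 + 4·(9.6875−0.1))·1.036·3.55

181.6801 kcal


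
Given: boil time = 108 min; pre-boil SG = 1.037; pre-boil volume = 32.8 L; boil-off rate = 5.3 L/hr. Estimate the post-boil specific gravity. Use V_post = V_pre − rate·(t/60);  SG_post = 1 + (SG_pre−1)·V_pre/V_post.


V_post = 32.8 − 5.3·(108/60) = 23.2600
SG_post = 1 + (1.037 − 1)·32.8/23.2600

1.0522


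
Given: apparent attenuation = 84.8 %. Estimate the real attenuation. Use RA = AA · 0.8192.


RA = 84.8 · 0.8192

69.4682 %


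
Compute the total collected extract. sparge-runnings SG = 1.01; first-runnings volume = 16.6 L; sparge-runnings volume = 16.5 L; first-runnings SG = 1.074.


total = Σ (SG_i − 1)·1000·V_i
first = (1.074 − 1)·1000·16.6 = 1228.4000
sparge = (1.01 − 1)·1000·16.5 = 165.0000
total = 1228.4000 + 165.0000

1393.4000 gravity·L


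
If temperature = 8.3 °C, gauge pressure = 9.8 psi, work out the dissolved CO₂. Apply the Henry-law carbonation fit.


vols = (P + 14.695)·(0.01821 + 0.09011·e^(−0.04·T))
vols = (9.8 + 14.695)·(0.01821 + 0.09011·e^(−0.04·8.3))

2.0297 volumes


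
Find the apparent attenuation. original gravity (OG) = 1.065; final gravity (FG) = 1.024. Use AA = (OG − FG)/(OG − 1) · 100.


AA = (1.065 − 1.024)/(1.065 − 1) · 100

63.0769 %


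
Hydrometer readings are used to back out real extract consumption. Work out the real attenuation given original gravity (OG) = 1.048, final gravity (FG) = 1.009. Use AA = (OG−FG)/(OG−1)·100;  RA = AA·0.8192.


AA = (1.048 − 1.009)/(1.048 − 1)·100 = 81.2500
RA = 81.2500·0.8192

66.5600 %


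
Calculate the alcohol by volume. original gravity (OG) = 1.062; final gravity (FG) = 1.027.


ABV = (OG − FG) · 131.25
ABV = (1.062 − 1.027) · 131.25

4.5938 % ABV


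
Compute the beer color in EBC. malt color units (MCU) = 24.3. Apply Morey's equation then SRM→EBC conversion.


SRM = 1.4922·MCU^0.6859;  EBC = SRM·1.97
SRM = 1.4922·24.3^0.6859 = 13.3111
EBC = 13.3111·1.97

26.2229 EBC


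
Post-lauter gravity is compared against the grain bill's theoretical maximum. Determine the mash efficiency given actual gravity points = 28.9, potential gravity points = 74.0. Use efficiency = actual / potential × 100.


efficiency = 28.9 / 74.0 × 100

39.0541 %


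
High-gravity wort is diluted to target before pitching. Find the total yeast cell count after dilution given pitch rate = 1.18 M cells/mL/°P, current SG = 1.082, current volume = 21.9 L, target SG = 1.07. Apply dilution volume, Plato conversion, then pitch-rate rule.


V_w = V·((SG_c−1)/(SG_t−1)−1);  °P = 259 − 259/SG_t;  cells = rate·(V+V_w)·°P
V_w = 21.9·((1.082−1)/(1.07−1)−1) = 3.7543
V_final = 21.9 + 3.7543 = 25.6543
°P = 259 − 259/1.07 = 16.9439
cells = 1.18·25.6543·16.9439

512.9275 billion cells


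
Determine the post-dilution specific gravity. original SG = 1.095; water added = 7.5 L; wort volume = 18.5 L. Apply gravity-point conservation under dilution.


SG_new = 1 + (SG_old − 1)·V_old/(V_old + V_water)
pts = (1.095 − 1)·1000·18.5/(18.5 + 7.5) = 67.5962
SG_new = 1 + 67.5962/1000

1.0676


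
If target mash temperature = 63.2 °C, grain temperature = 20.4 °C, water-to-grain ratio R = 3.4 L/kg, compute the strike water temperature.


T_strike = (0.41/R)·(T_mash − T_grain) + T_mash
T_strike = (0.41/3.4)·(63.2 − 20.4) + 63.2

68.3612 °C


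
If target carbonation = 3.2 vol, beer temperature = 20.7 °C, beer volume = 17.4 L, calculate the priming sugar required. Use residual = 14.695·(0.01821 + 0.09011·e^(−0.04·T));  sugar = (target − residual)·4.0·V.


residual = 14.695·(0.01821 + 0.09011·e^(−0.04·20.7)) = 0.8462
sugar = (3.2 − 0.8462)·4.0·17.4

163.8277 g


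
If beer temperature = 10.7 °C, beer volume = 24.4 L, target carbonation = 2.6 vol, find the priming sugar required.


residual = 14.695·(0.01821 + 0.09011·e^(−0.04·T));  sugar = (target − residual)·4.0·V
residual = 14.695·(0.01821 + 0.09011·e^(−0.04·10.7)) = 1.1307
sugar = (2.6 − 1.1307)·4.0·24.4

143.4034 g


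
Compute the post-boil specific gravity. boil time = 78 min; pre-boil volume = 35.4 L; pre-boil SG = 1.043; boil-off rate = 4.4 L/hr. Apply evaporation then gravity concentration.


V_post = V_pre − rate·(t/60);  SG_post = 1 + (SG_pre−1)·V_pre/V_post
V_post = 35.4 − 4.4·(78/60) = 29.6800
SG_post = 1 + (1.043 − 1)·35.4/29.6800

1.0513


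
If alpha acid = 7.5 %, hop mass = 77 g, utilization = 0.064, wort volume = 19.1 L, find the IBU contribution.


IBU = (α/100)·mass·U·1000 / V
IBU = (7.5/100)·77·0.064·1000 / 19.1

19.3508 IBU


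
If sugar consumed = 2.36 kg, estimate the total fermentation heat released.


Q = m_sugar · 590 kJ/kg
Q = 2.36 · 590

1392.4000 kJ


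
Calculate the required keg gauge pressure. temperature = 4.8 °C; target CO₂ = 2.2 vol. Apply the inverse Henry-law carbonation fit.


psi = vols/(0.01821 + 0.09011·e^(−0.04·T)) − 14.695
psi = 2.2/(0.01821 + 0.09011·e^(−0.04·4.8)) − 14.695

9.0686 psi


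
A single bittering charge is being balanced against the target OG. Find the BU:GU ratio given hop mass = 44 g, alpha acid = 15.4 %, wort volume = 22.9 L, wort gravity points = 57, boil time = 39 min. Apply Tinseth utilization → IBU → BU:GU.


U = 1.65·0.000125^(GP/1000)·(1−e^(−0.04t))/4.15;  IBU = (α/100)·m·U·1000/V;  BU:GU = IBU/GP
U = 1.65·0.000125^(57/1000)·(1−e^(−0.04·39))/4.15 = 0.1882
IBU = (15.4/100)·44·0.1882·1000/22.9 = 55.6737
BU:GU = 55.6737/57

0.9767


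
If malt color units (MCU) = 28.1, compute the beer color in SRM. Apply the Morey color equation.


SRM = 1.4922 · MCU^0.6859
SRM = 1.4922 · 28.1^0.6859

14.7060 SRM


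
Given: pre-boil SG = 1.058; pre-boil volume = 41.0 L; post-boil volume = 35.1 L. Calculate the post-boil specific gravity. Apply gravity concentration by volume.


SG_post = 1 + (SG_pre − 1)·V_pre/V_post
pts_pre = (1.058 − 1)·1000 = 58.0000
pts_post = 58.0000·41.0/35.1 = 67.7493
SG_post = 1 + 67.7493/1000

1.0677


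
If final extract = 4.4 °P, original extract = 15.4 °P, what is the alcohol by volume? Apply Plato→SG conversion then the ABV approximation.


SG = 259/(259 − P);  ABV = (OG − FG)·131.25
OG = 259/(259 − 15.4) = 1.0632
FG = 259/(259 − 4.4) = 1.0173
ABV = (1.0632 − 1.0173)·131.25

6.0291 % ABV


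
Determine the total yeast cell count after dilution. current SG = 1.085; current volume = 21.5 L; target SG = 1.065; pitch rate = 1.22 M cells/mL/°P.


V_w = V·((SG_c−1)/(SG_t−1)−1);  °P = 259 − 259/SG_t;  cells = rate·(V+V_w)·°P
V_w = 21.5·((1.085−1)/(1.065−1)−1) = 6.6154
V_final = 21.5 + 6.6154 = 28.1154
°P = 259 − 259/1.065 = 15.8075
cells = 1.22·28.1154·15.8075

542.2098 billion cells


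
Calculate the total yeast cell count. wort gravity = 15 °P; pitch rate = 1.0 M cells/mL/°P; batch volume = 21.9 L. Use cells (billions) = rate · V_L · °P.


cells = 1.0 · 21.9 · 15

328.5000 billion cells


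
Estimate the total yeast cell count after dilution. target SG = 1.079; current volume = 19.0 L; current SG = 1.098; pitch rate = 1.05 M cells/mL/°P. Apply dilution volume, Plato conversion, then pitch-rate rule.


V_w = V·((SG_c−1)/(SG_t−1)−1);  °P = 259 − 259/SG_t;  cells = rate·(V+V_w)·°P
V_w = 19.0·((1.098−1)/(1.079−1)−1) = 4.5696
V_final = 19.0 + 4.5696 = 23.5696
°P = 259 − 259/1.079 = 18.9629
cells = 1.05·23.5696·18.9629

469.2965 billion cells


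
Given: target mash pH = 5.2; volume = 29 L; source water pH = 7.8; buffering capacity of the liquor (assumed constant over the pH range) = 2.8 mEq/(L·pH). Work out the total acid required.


acid = buffering capacity · (pH_source − pH_target) · V
acid = 2.8 · (7.8 − 5.2) · 29

211.1200 mEq


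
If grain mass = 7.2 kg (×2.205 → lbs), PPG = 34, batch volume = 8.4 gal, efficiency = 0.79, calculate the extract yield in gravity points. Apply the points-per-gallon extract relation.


points = lbs × PPG × eff / vol
lbs = 7.2 × 2.205 = 15.8760
points = 15.8760 × 34 × 0.79 / 8.4

50.7654 points


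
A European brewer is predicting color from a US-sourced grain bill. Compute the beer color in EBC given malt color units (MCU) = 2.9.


SRM = 1.4922·MCU^0.6859;  EBC = SRM·1.97
SRM = 1.4922·2.9^0.6859 = 3.0973
EBC = 3.0973·1.97

6.1017 EBC


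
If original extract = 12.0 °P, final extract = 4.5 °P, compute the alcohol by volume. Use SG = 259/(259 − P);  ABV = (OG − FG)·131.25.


OG = 259/(259 − 12.0) = 1.0486
FG = 259/(259 − 4.5) = 1.0177
ABV = (1.0486 − 1.0177)·131.25

4.0558 % ABV


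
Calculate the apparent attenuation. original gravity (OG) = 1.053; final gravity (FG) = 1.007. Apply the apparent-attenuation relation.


AA = (OG − FG)/(OG − 1) · 100
AA = (1.053 − 1.007)/(1.053 − 1) · 100

86.7925 %


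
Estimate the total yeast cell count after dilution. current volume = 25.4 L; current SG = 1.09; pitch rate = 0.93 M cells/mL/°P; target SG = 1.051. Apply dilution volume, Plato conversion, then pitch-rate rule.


V_w = V·((SG_c−1)/(SG_t−1)−1);  °P = 259 − 259/SG_t;  cells = rate·(V+V_w)·°P
V_w = 25.4·((1.09−1)/(1.051−1)−1) = 19.4235
V_final = 25.4 + 19.4235 = 44.8235
°P = 259 − 259/1.051 = 12.5680
cells = 0.93·44.8235·12.5680

523.9094 billion cells


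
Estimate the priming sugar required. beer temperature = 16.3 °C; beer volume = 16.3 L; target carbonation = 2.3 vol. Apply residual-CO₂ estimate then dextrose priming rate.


residual = 14.695·(0.01821 + 0.09011·e^(−0.04·T));  sugar = (target − residual)·4.0·V
residual = 14.695·(0.01821 + 0.09011·e^(−0.04·16.3)) = 0.9575
sugar = (2.3 − 0.9575)·4.0·16.3

87.5316 g


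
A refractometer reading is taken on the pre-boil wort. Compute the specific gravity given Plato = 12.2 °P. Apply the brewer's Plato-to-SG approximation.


SG = 259/(259 − P)
SG = 259/(259 − 12.2)

1.0494
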